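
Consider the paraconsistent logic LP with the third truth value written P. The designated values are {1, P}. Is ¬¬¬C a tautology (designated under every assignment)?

Countermodel: C=1 gives 0, which is not designated.

No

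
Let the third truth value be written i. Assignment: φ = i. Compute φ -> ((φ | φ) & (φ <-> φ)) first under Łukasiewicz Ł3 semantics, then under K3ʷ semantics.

In Łukasiewicz Ł3: φ | φ = i | i = i
φ <-> φ = i <-> i = True  [1 − |½−½|]
(φ | φ) & (φ <-> φ) = i & True = i
φ -> ((φ | φ) & (φ <-> φ)) = i -> i = True
In K3ʷ: φ | φ = i | i = i
φ <-> φ = i <-> i = i
(φ | φ) & (φ <-> φ) = i & i = i
φ -> ((φ | φ) & (φ <-> φ)) = i -> i = i  [any arg is the third value ⇒ result is the third value]
They differ because Łukasiewicz Ł3 and K3ʷ treat i differently under the binary connectives.

True; i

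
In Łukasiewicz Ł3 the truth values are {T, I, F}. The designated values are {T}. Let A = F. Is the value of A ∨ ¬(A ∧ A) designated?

A ∧ A = F ∧ F = F
¬(A ∧ A) = ¬F = T
A ∨ ¬(A ∧ A) = F ∨ T = T
T ∈ {T}.

Yes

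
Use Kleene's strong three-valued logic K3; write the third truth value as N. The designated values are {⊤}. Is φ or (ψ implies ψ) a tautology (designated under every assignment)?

No

Countermodel: φ=N, ψ=N gives N, which is not designated.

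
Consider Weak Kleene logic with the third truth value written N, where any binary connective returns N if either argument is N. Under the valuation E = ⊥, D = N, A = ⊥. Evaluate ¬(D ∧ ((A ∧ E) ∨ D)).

N

A ∧ E = ⊥ ∧ ⊥ = ⊥
(A ∧ E) ∨ D = ⊥ ∨ N = N
D ∧ ((A ∧ E) ∨ D) = N ∧ N = N
¬(D ∧ ((A ∧ E) ∨ D)) = ¬N = N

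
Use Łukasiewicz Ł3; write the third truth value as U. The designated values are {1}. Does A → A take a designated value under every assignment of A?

Yes

Every assignment of A over {1, U, 0} gives a value in {1}.
In particular, with A=U: A → A = 1.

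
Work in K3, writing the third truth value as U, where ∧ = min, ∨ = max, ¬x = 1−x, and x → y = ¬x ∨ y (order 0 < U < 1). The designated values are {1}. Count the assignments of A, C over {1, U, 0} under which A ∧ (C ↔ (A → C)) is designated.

2

Designated under: (A=1, C=1); (A=1, C=0).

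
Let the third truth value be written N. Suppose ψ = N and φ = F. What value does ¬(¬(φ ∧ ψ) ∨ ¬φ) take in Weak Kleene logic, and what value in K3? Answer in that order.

In Weak Kleene logic: φ ∧ ψ = F ∧ N = N
¬(φ ∧ ψ) = ¬N = N
¬φ = ¬F = T
¬(φ ∧ ψ) ∨ ¬φ = N ∨ T = N
¬(¬(φ ∧ ψ) ∨ ¬φ) = ¬N = N
In K3: φ ∧ ψ = F ∧ N = F
¬(φ ∧ ψ) = ¬F = T
¬φ = ¬F = T
¬(φ ∧ ψ) ∨ ¬φ = T ∨ T = T
¬(¬(φ ∧ ψ) ∨ ¬φ) = ¬T = F
They differ because Weak Kleene logic and K3 treat N differently under the binary connectives.

N; F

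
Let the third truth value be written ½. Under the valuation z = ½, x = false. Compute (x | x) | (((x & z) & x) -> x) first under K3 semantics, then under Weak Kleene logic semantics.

true; ½

In K3: x | x = false | false = false
x & z = false & ½ = false
(x & z) & x = false & false = false
((x & z) & x) -> x = false -> false = true
(x | x) | (((x & z) & x) -> x) = false | true = true
In Weak Kleene logic: x | x = false | false = false
x & z = false & ½ = ½
(x & z) & x = ½ & false = ½
((x & z) & x) -> x = ½ -> false = ½  [any arg is the third value ⇒ result is the third value]
(x | x) | (((x & z) & x) -> x) = false | ½ = ½
They differ because K3 and Weak Kleene logic treat ½ differently under the binary connectives.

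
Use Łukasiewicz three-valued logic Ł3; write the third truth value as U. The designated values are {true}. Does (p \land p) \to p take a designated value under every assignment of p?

Every assignment of p over {true, U, false} gives a value in {true}.
In particular, with p=U: (p \land p) \to p = true.

Yes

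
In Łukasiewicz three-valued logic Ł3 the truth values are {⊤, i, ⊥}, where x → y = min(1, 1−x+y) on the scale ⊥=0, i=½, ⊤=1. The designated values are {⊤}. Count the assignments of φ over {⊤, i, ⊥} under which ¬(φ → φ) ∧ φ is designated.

0

φ=⊤: ⊥ ·
φ=i: ⊥ ·
φ=⊥: ⊥ ·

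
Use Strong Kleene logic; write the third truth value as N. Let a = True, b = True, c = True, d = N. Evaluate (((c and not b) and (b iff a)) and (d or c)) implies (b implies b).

True

not b = not True = False
c and not b = True and False = False
b iff a = True iff True = True
(c and not b) and (b iff a) = False and True = False
d or c = N or True = True
((c and not b) and (b iff a)) and (d or c) = False and True = False
b implies b = True implies True = True
(((c and not b) and (b iff a)) and (d or c)) implies (b implies b) = False implies True = True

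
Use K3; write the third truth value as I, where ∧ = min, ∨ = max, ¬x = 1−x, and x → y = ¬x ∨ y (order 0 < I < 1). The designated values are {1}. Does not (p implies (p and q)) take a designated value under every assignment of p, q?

No

Countermodel: p=1, q=1 gives 0, which is not designated.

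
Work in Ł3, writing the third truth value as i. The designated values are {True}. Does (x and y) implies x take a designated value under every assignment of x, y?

Yes

Every assignment of x, y over {True, i, False} gives a value in {True}.
In particular, with x=i, y=i: (x and y) implies x = True.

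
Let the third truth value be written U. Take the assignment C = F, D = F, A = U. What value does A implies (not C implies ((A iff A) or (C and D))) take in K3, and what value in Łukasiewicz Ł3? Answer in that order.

In K3: not C = not F = T
A iff A = U iff U = U
C and D = F and F = F
(A iff A) or (C and D) = U or F = U
not C implies ((A iff A) or (C and D)) = T implies U = U  [not T or U]
A implies (not C implies ((A iff A) or (C and D))) = U implies U = U
In Łukasiewicz Ł3: not C = not F = T
A iff A = U iff U = T  [1 − |½−½|]
C and D = F and F = F
(A iff A) or (C and D) = T or F = T
not C implies ((A iff A) or (C and D)) = T implies T = T
A implies (not C implies ((A iff A) or (C and D))) = U implies T = T
They differ because K3 and Łukasiewicz Ł3 treat U differently under implication.

U; T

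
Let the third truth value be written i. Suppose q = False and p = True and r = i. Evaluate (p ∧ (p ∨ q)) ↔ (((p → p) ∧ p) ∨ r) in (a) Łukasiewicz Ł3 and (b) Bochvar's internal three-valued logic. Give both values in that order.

In Łukasiewicz Ł3: p ∨ q = True ∨ False = True
p ∧ (p ∨ q) = True ∧ True = True
p → p = True → True = True
(p → p) ∧ p = True ∧ True = True
((p → p) ∧ p) ∨ r = True ∨ i = True
(p ∧ (p ∨ q)) ↔ (((p → p) ∧ p) ∨ r) = True ↔ True = True
In Bochvar's internal three-valued logic: p ∨ q = True ∨ False = True
p ∧ (p ∨ q) = True ∧ True = True
p → p = True → True = True
(p → p) ∧ p = True ∧ True = True
((p → p) ∧ p) ∨ r = True ∨ i = i
(p ∧ (p ∨ q)) ↔ (((p → p) ∧ p) ∨ r) = True ↔ i = i
They differ because Łukasiewicz Ł3 and Bochvar's internal three-valued logic treat i differently under the binary connectives.

True; i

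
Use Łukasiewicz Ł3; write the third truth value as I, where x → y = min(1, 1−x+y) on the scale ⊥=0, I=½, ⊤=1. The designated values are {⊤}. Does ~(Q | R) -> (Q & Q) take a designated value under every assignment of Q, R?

Countermodel: Q=⊥, R=I gives I, which is not designated.

No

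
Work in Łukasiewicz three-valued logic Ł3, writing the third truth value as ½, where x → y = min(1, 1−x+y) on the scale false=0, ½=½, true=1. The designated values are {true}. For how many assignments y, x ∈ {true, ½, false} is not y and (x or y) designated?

1

Designated under: (y=false, x=true).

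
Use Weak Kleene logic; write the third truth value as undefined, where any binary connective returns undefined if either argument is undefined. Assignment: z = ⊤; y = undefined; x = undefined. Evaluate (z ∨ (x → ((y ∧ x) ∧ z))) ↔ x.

y ∧ x = undefined ∧ undefined = undefined
(y ∧ x) ∧ z = undefined ∧ ⊤ = undefined
x → ((y ∧ x) ∧ z) = undefined → undefined = undefined  [any arg is the third value ⇒ result is the third value]
z ∨ (x → ((y ∧ x) ∧ z)) = ⊤ ∨ undefined = undefined
(z ∨ (x → ((y ∧ x) ∧ z))) ↔ x = undefined ↔ undefined = undefined

undefined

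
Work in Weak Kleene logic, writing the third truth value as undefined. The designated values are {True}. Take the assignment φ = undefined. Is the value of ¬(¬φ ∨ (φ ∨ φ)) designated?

No

¬φ = ¬undefined = undefined
φ ∨ φ = undefined ∨ undefined = undefined
¬φ ∨ (φ ∨ φ) = undefined ∨ undefined = undefined
¬(¬φ ∨ (φ ∨ φ)) = ¬undefined = undefined
undefined ∉ {True}.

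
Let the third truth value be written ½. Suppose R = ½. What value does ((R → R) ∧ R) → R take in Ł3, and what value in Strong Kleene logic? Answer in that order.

true; ½

In Ł3: R → R = ½ → ½ = true  [min(1, 1−½+½)]
(R → R) ∧ R = true ∧ ½ = ½
((R → R) ∧ R) → R = ½ → ½ = true
In Strong Kleene logic: R → R = ½ → ½ = ½  [¬½ ∨ ½]
(R → R) ∧ R = ½ ∧ ½ = ½
((R → R) ∧ R) → R = ½ → ½ = ½
They differ because Ł3 and Strong Kleene logic treat ½ differently under implication.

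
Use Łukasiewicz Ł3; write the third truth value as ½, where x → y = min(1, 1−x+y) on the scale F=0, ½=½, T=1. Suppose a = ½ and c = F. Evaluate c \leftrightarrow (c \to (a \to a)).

F

a \to a = ½ \to ½ = T
c \to (a \to a) = F \to T = T
c \leftrightarrow (c \to (a \to a)) = F \leftrightarrow T = F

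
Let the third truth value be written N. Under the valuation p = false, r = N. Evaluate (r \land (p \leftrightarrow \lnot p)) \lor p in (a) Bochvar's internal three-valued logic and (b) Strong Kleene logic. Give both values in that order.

N; false

In Bochvar's internal three-valued logic: \lnot p = \lnot false = true
p \leftrightarrow \lnot p = false \leftrightarrow true = false
r \land (p \leftrightarrow \lnot p) = N \land false = N
(r \land (p \leftrightarrow \lnot p)) \lor p = N \lor false = N
In Strong Kleene logic: \lnot p = \lnot false = true
p \leftrightarrow \lnot p = false \leftrightarrow true = false
r \land (p \leftrightarrow \lnot p) = N \land false = false
(r \land (p \leftrightarrow \lnot p)) \lor p = false \lor false = false
They differ because Bochvar's internal three-valued logic and Strong Kleene logic treat N differently under the binary connectives.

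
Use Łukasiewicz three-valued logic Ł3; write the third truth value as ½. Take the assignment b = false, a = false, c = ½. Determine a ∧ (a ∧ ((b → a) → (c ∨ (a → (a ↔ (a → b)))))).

false

b → a = false → false = true
a → b = false → false = true
a ↔ (a → b) = false ↔ true = false
a → (a ↔ (a → b)) = false → false = true
c ∨ (a → (a ↔ (a → b))) = ½ ∨ true = true
(b → a) → (c ∨ (a → (a ↔ (a → b)))) = true → true = true
a ∧ ((b → a) → (c ∨ (a → (a ↔ (a → b))))) = false ∧ true = false
a ∧ (a ∧ ((b → a) → (c ∨ (a → (a ↔ (a → b)))))) = false ∧ false = false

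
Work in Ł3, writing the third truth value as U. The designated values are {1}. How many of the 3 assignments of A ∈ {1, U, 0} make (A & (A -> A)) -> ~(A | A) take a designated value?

A=1: 0 ·
A=U: 1 ✓
A=0: 1 ✓

2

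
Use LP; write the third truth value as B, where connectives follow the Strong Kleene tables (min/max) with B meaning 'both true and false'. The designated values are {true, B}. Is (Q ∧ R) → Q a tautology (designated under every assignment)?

Yes

Every assignment of Q, R over {true, B, false} gives a value in {true, B}.
In particular, with Q=B, R=B: (Q ∧ R) → Q = B.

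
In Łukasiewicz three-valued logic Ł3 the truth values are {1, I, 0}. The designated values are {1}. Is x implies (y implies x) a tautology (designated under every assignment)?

Every assignment of x, y over {1, I, 0} gives a value in {1}.
In particular, with x=I, y=I: x implies (y implies x) = 1.

Yes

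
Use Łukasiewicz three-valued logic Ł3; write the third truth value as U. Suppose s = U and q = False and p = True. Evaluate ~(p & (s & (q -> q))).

U

q -> q = False -> False = True
s & (q -> q) = U & True = U
p & (s & (q -> q)) = True & U = U
~(p & (s & (q -> q))) = ~U = U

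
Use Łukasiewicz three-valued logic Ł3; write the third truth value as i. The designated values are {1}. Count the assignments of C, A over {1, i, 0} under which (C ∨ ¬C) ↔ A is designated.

3

Designated under: (C=1, A=1); (C=i, A=i); (C=0, A=1).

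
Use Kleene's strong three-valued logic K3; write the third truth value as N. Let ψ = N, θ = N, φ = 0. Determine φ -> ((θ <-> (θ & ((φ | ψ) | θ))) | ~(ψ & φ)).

φ | ψ = 0 | N = N
(φ | ψ) | θ = N | N = N
θ & ((φ | ψ) | θ) = N & N = N
θ <-> (θ & ((φ | ψ) | θ)) = N <-> N = N
ψ & φ = N & 0 = 0
~(ψ & φ) = ~0 = 1
(θ <-> (θ & ((φ | ψ) | θ))) | ~(ψ & φ) = N | 1 = 1
φ -> ((θ <-> (θ & ((φ | ψ) | θ))) | ~(ψ & φ)) = 0 -> 1 = 1

1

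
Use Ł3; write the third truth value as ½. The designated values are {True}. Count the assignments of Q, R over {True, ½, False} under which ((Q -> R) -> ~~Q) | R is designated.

6

Of the 9 assignments, 6 give a value in {True}.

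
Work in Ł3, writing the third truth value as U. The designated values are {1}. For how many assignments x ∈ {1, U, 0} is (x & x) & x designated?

1

x=1: 1 ✓
x=U: U ·
x=0: 0 ·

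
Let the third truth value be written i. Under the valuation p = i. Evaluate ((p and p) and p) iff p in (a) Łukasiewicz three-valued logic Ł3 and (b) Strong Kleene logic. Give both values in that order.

1; i

In Łukasiewicz three-valued logic Ł3: p and p = i and i = i
(p and p) and p = i and i = i
((p and p) and p) iff p = i iff i = 1
In Strong Kleene logic: p and p = i and i = i
(p and p) and p = i and i = i
((p and p) and p) iff p = i iff i = i
They differ because Łukasiewicz three-valued logic Ł3 and Strong Kleene logic treat i differently under implication.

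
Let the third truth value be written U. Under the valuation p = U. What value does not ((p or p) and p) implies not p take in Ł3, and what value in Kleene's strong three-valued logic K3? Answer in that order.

1; U

In Ł3: p or p = U or U = U
(p or p) and p = U and U = U
not ((p or p) and p) = not U = U
not p = not U = U
not ((p or p) and p) implies not p = U implies U = 1  [min(1, 1−½+½)]
In Kleene's strong three-valued logic K3: p or p = U or U = U
(p or p) and p = U and U = U
not ((p or p) and p) = not U = U
not p = not U = U
not ((p or p) and p) implies not p = U implies U = U  [not U or U]
They differ because Ł3 and Kleene's strong three-valued logic K3 treat U differently under implication.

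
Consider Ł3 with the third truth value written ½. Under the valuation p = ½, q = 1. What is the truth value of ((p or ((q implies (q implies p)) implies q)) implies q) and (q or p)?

1

q implies p = 1 implies ½ = ½  [min(1, 1−1+½)]
q implies (q implies p) = 1 implies ½ = ½
(q implies (q implies p)) implies q = ½ implies 1 = 1
p or ((q implies (q implies p)) implies q) = ½ or 1 = 1
(p or ((q implies (q implies p)) implies q)) implies q = 1 implies 1 = 1
q or p = 1 or ½ = 1
((p or ((q implies (q implies p)) implies q)) implies q) and (q or p) = 1 and 1 = 1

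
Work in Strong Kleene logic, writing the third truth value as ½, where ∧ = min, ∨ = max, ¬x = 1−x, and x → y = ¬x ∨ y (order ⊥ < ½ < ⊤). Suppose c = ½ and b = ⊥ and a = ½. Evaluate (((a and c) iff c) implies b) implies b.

½

a and c = ½ and ½ = ½
(a and c) iff c = ½ iff ½ = ½
((a and c) iff c) implies b = ½ implies ⊥ = ½
(((a and c) iff c) implies b) implies b = ½ implies ⊥ = ½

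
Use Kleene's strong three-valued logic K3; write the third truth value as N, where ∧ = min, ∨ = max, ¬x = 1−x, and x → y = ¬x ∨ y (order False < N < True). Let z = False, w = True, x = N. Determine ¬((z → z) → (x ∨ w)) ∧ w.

z → z = False → False = True
x ∨ w = N ∨ True = True
(z → z) → (x ∨ w) = True → True = True
¬((z → z) → (x ∨ w)) = ¬True = False
¬((z → z) → (x ∨ w)) ∧ w = False ∧ True = False

False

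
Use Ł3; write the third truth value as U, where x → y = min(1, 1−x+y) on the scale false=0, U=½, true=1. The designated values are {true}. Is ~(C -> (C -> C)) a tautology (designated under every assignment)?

Countermodel: C=true gives false, which is not designated.

No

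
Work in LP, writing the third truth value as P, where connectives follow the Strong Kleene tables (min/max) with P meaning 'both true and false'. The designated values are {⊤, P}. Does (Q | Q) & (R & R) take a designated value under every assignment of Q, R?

Countermodel: Q=⊤, R=⊥ gives ⊥, which is not designated.

No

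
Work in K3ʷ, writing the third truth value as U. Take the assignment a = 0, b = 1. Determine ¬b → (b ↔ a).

¬b = ¬1 = 0
b ↔ a = 1 ↔ 0 = 0
¬b → (b ↔ a) = 0 → 0 = 1

1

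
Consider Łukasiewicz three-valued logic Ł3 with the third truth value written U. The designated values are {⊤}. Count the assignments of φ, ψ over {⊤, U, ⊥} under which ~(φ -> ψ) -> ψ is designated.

Of the 9 assignments, 7 give a value in {⊤}.

7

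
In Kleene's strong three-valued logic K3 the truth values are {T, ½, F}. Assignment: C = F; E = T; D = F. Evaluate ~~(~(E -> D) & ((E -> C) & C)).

E -> D = T -> F = F
~(E -> D) = ~F = T
E -> C = T -> F = F
(E -> C) & C = F & F = F
~(E -> D) & ((E -> C) & C) = T & F = F
~(~(E -> D) & ((E -> C) & C)) = ~F = T
~~(~(E -> D) & ((E -> C) & C)) = ~T = F

F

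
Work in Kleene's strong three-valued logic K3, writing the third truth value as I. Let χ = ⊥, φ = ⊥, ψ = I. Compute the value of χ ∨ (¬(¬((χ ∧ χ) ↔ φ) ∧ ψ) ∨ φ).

χ ∧ χ = ⊥ ∧ ⊥ = ⊥
(χ ∧ χ) ↔ φ = ⊥ ↔ ⊥ = ⊤
¬((χ ∧ χ) ↔ φ) = ¬⊤ = ⊥
¬((χ ∧ χ) ↔ φ) ∧ ψ = ⊥ ∧ I = ⊥
¬(¬((χ ∧ χ) ↔ φ) ∧ ψ) = ¬⊥ = ⊤
¬(¬((χ ∧ χ) ↔ φ) ∧ ψ) ∨ φ = ⊤ ∨ ⊥ = ⊤
χ ∨ (¬(¬((χ ∧ χ) ↔ φ) ∧ ψ) ∨ φ) = ⊥ ∨ ⊤ = ⊤

⊤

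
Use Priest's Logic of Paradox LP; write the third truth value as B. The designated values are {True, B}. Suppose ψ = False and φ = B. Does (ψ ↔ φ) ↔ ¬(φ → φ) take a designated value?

Yes

ψ ↔ φ = False ↔ B = B
φ → φ = B → B = B
¬(φ → φ) = ¬B = B
(ψ ↔ φ) ↔ ¬(φ → φ) = B ↔ B = B
B ∈ {True, B}.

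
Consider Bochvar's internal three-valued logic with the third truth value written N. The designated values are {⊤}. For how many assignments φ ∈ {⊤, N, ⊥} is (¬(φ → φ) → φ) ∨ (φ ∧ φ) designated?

2

φ=⊤: ⊤ ✓
φ=N: N ·
φ=⊥: ⊤ ✓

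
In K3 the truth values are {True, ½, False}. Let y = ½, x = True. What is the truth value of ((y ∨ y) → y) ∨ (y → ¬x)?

½

y ∨ y = ½ ∨ ½ = ½
(y ∨ y) → y = ½ → ½ = ½
¬x = ¬True = False
y → ¬x = ½ → False = ½
((y ∨ y) → y) ∨ (y → ¬x) = ½ ∨ ½ = ½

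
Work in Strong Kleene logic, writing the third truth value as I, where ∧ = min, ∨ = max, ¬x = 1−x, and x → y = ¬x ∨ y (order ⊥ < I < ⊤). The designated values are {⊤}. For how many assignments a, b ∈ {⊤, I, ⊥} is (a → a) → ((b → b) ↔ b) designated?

Designated under: (a=⊤, b=⊤); (a=I, b=⊤); (a=⊥, b=⊤).

3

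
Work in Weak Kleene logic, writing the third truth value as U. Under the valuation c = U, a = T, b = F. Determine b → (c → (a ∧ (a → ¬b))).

¬b = ¬F = T
a → ¬b = T → T = T
a ∧ (a → ¬b) = T ∧ T = T
c → (a ∧ (a → ¬b)) = U → T = U
b → (c → (a ∧ (a → ¬b))) = F → U = U

U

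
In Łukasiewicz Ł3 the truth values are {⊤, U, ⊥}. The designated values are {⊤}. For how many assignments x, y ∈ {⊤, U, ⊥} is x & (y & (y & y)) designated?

1

Designated under: (x=⊤, y=⊤).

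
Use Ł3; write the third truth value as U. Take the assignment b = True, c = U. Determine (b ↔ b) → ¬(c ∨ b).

False

b ↔ b = True ↔ True = True
c ∨ b = U ∨ True = True
¬(c ∨ b) = ¬True = False
(b ↔ b) → ¬(c ∨ b) = True → False = False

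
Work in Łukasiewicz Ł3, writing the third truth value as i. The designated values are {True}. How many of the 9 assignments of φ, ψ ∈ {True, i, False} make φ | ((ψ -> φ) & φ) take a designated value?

3

Designated under: (φ=True, ψ=True); (φ=True, ψ=i); (φ=True, ψ=False).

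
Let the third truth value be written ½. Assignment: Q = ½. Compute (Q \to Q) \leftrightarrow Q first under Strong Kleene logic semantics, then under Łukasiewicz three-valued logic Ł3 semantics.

In Strong Kleene logic: Q \to Q = ½ \to ½ = ½  [\lnot ½ \lor ½]
(Q \to Q) \leftrightarrow Q = ½ \leftrightarrow ½ = ½
In Łukasiewicz three-valued logic Ł3: Q \to Q = ½ \to ½ = 1
(Q \to Q) \leftrightarrow Q = 1 \leftrightarrow ½ = ½

½; ½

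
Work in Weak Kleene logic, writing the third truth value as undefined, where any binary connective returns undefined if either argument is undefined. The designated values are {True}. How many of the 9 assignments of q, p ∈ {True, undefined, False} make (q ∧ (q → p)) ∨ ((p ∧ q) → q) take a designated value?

4

Designated under: (q=True, p=True); (q=True, p=False); (q=False, p=True); (q=False, p=False).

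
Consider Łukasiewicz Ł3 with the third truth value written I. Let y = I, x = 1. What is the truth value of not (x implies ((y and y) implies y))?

y and y = I and I = I
(y and y) implies y = I implies I = 1  [min(1, 1−½+½)]
x implies ((y and y) implies y) = 1 implies 1 = 1
not (x implies ((y and y) implies y)) = not 1 = 0

0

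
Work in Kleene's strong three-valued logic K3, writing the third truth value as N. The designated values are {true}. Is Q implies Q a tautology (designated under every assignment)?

No

Countermodel: Q=N gives N, which is not designated.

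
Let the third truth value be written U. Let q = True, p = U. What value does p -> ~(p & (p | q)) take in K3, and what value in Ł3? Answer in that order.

In K3: p | q = U | True = True
p & (p | q) = U & True = U
~(p & (p | q)) = ~U = U
p -> ~(p & (p | q)) = U -> U = U
In Ł3: p | q = U | True = True
p & (p | q) = U & True = U
~(p & (p | q)) = ~U = U
p -> ~(p & (p | q)) = U -> U = True  [min(1, 1−½+½)]
They differ because K3 and Ł3 treat U differently under implication.

U; True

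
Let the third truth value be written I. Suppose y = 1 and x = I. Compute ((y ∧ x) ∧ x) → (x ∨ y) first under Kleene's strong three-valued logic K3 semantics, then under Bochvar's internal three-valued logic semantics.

1; I

In Kleene's strong three-valued logic K3: y ∧ x = 1 ∧ I = I
(y ∧ x) ∧ x = I ∧ I = I
x ∨ y = I ∨ 1 = 1
((y ∧ x) ∧ x) → (x ∨ y) = I → 1 = 1  [¬I ∨ 1]
In Bochvar's internal three-valued logic: y ∧ x = 1 ∧ I = I
(y ∧ x) ∧ x = I ∧ I = I
x ∨ y = I ∨ 1 = I
((y ∧ x) ∧ x) → (x ∨ y) = I → I = I  [any arg is the third value ⇒ result is the third value]
They differ because Kleene's strong three-valued logic K3 and Bochvar's internal three-valued logic treat I differently under the binary connectives.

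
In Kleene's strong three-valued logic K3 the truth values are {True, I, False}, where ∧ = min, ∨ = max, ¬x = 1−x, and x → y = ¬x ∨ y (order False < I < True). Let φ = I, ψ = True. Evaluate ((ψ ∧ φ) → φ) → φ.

ψ ∧ φ = True ∧ I = I
(ψ ∧ φ) → φ = I → I = I  [¬I ∨ I]
((ψ ∧ φ) → φ) → φ = I → I = I

I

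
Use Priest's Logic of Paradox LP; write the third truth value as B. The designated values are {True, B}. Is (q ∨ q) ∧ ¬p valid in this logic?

No

Countermodel: q=True, p=True gives False, which is not designated.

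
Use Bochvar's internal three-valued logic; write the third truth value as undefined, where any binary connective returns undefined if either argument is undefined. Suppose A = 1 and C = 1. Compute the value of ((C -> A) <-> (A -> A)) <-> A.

1

C -> A = 1 -> 1 = 1
A -> A = 1 -> 1 = 1
(C -> A) <-> (A -> A) = 1 <-> 1 = 1
((C -> A) <-> (A -> A)) <-> A = 1 <-> 1 = 1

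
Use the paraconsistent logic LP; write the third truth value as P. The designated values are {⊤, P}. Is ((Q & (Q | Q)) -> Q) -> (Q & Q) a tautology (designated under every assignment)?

Countermodel: Q=⊥ gives ⊥, which is not designated.

No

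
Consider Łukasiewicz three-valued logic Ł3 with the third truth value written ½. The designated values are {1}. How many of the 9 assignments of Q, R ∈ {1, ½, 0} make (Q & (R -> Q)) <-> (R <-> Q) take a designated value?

4

Designated under: (Q=1, R=1); (Q=½, R=1); (Q=½, R=0); (Q=0, R=1).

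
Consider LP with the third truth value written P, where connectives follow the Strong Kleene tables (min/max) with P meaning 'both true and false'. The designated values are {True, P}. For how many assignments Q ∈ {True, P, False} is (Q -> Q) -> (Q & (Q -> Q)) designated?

2

Q=True: True ✓
Q=P: P ✓
Q=False: False ·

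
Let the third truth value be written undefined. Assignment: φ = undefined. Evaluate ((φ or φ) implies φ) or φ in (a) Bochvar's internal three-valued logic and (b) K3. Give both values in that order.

In Bochvar's internal three-valued logic: φ or φ = undefined or undefined = undefined
(φ or φ) implies φ = undefined implies undefined = undefined  [any arg is the third value ⇒ result is the third value]
((φ or φ) implies φ) or φ = undefined or undefined = undefined
In K3: φ or φ = undefined or undefined = undefined
(φ or φ) implies φ = undefined implies undefined = undefined
((φ or φ) implies φ) or φ = undefined or undefined = undefined

undefined; undefined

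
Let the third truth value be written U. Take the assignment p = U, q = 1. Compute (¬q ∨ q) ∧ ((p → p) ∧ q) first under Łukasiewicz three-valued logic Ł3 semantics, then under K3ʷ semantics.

1; U

In Łukasiewicz three-valued logic Ł3: ¬q = ¬1 = 0
¬q ∨ q = 0 ∨ 1 = 1
p → p = U → U = 1
(p → p) ∧ q = 1 ∧ 1 = 1
(¬q ∨ q) ∧ ((p → p) ∧ q) = 1 ∧ 1 = 1
In K3ʷ: ¬q = ¬1 = 0
¬q ∨ q = 0 ∨ 1 = 1
p → p = U → U = U  [any arg is the third value ⇒ result is the third value]
(p → p) ∧ q = U ∧ 1 = U
(¬q ∨ q) ∧ ((p → p) ∧ q) = 1 ∧ U = U
They differ because Łukasiewicz three-valued logic Ł3 and K3ʷ treat U differently under the binary connectives.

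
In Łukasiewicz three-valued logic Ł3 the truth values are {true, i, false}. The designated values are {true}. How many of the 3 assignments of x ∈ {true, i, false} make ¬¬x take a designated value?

1

x=true: true ✓
x=i: i ·
x=false: false ·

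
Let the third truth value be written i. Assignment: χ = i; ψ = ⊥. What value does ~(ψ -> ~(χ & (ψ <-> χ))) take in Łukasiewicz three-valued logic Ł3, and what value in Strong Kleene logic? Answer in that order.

⊥; ⊥

In Łukasiewicz three-valued logic Ł3: ψ <-> χ = ⊥ <-> i = i  [1 − |0−½|]
χ & (ψ <-> χ) = i & i = i
~(χ & (ψ <-> χ)) = ~i = i
ψ -> ~(χ & (ψ <-> χ)) = ⊥ -> i = ⊤
~(ψ -> ~(χ & (ψ <-> χ))) = ~⊤ = ⊥
In Strong Kleene logic: ψ <-> χ = ⊥ <-> i = i
χ & (ψ <-> χ) = i & i = i
~(χ & (ψ <-> χ)) = ~i = i
ψ -> ~(χ & (ψ <-> χ)) = ⊥ -> i = ⊤  [~⊥ | i]
~(ψ -> ~(χ & (ψ <-> χ))) = ~⊤ = ⊥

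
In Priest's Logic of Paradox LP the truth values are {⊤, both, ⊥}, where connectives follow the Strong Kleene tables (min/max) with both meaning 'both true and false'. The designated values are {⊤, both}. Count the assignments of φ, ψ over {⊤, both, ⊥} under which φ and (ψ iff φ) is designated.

5

Of the 9 assignments, 5 give a value in {⊤, both}.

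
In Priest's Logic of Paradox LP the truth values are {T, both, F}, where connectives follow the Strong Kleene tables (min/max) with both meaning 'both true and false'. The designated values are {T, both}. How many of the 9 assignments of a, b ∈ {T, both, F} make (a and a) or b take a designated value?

Of the 9 assignments, 8 give a value in {T, both}.

8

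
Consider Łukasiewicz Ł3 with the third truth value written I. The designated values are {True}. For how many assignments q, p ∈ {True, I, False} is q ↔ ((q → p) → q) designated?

Of the 9 assignments, 8 give a value in {True}.

8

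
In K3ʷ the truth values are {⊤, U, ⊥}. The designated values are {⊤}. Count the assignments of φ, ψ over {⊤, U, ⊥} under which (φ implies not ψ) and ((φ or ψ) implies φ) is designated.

2

Designated under: (φ=⊤, ψ=⊥); (φ=⊥, ψ=⊥).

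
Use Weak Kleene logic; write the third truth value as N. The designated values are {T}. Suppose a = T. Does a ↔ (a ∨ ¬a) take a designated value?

¬a = ¬T = F
a ∨ ¬a = T ∨ F = T
a ↔ (a ∨ ¬a) = T ↔ T = T
T ∈ {T}.

Yes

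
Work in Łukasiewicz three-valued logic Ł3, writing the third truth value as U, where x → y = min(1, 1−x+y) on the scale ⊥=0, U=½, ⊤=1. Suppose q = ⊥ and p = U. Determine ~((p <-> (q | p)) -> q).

⊤

q | p = ⊥ | U = U
p <-> (q | p) = U <-> U = ⊤
(p <-> (q | p)) -> q = ⊤ -> ⊥ = ⊥
~((p <-> (q | p)) -> q) = ~⊥ = ⊤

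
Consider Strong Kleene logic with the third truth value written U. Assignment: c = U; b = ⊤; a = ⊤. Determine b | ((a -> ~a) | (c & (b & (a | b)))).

~a = ~⊤ = ⊥
a -> ~a = ⊤ -> ⊥ = ⊥
a | b = ⊤ | ⊤ = ⊤
b & (a | b) = ⊤ & ⊤ = ⊤
c & (b & (a | b)) = U & ⊤ = U
(a -> ~a) | (c & (b & (a | b))) = ⊥ | U = U
b | ((a -> ~a) | (c & (b & (a | b)))) = ⊤ | U = ⊤

⊤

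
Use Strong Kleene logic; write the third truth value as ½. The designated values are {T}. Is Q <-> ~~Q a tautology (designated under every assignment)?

No

Countermodel: Q=½ gives ½, which is not designated.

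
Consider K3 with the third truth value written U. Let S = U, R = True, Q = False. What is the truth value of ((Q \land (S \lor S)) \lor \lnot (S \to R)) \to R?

S \lor S = U \lor U = U
Q \land (S \lor S) = False \land U = False
S \to R = U \to True = True  [\lnot U \lor True]
\lnot (S \to R) = \lnot True = False
(Q \land (S \lor S)) \lor \lnot (S \to R) = False \lor False = False
((Q \land (S \lor S)) \lor \lnot (S \to R)) \to R = False \to True = True

True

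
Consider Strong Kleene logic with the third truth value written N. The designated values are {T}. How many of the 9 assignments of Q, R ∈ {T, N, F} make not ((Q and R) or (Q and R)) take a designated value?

5

Of the 9 assignments, 5 give a value in {T}.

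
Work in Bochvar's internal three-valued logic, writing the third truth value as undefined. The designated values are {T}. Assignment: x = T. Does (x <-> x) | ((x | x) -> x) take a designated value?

x <-> x = T <-> T = T
x | x = T | T = T
(x | x) -> x = T -> T = T
(x <-> x) | ((x | x) -> x) = T | T = T
T ∈ {T}.

Yes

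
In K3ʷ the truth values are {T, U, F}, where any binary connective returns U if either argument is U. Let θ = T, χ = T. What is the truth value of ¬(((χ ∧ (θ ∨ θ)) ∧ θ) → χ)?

θ ∨ θ = T ∨ T = T
χ ∧ (θ ∨ θ) = T ∧ T = T
(χ ∧ (θ ∨ θ)) ∧ θ = T ∧ T = T
((χ ∧ (θ ∨ θ)) ∧ θ) → χ = T → T = T
¬(((χ ∧ (θ ∨ θ)) ∧ θ) → χ) = ¬T = F

F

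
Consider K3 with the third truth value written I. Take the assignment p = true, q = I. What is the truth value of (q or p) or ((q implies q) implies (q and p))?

true

q or p = I or true = true
q implies q = I implies I = I  [not I or I]
q and p = I and true = I
(q implies q) implies (q and p) = I implies I = I
(q or p) or ((q implies q) implies (q and p)) = true or I = true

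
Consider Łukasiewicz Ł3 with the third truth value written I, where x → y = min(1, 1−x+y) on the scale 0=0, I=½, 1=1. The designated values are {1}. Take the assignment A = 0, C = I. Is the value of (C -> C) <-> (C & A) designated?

No

C -> C = I -> I = 1  [min(1, 1−½+½)]
C & A = I & 0 = 0
(C -> C) <-> (C & A) = 1 <-> 0 = 0
0 ∉ {1}.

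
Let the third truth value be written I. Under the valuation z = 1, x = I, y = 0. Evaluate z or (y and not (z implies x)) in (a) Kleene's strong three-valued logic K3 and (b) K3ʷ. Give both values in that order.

In Kleene's strong three-valued logic K3: z implies x = 1 implies I = I  [not 1 or I]
not (z implies x) = not I = I
y and not (z implies x) = 0 and I = 0
z or (y and not (z implies x)) = 1 or 0 = 1
In K3ʷ: z implies x = 1 implies I = I
not (z implies x) = not I = I
y and not (z implies x) = 0 and I = I
z or (y and not (z implies x)) = 1 or I = I
They differ because Kleene's strong three-valued logic K3 and K3ʷ treat I differently under the binary connectives.

1; I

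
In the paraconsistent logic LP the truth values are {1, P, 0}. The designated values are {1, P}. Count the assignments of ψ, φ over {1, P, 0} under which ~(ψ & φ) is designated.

Of the 9 assignments, 8 give a value in {1, P}.

8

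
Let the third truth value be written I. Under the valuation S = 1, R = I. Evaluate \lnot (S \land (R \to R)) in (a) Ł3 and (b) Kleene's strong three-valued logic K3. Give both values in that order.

In Ł3: R \to R = I \to I = 1
S \land (R \to R) = 1 \land 1 = 1
\lnot (S \land (R \to R)) = \lnot 1 = 0
In Kleene's strong three-valued logic K3: R \to R = I \to I = I  [\lnot I \lor I]
S \land (R \to R) = 1 \land I = I
\lnot (S \land (R \to R)) = \lnot I = I
They differ because Ł3 and Kleene's strong three-valued logic K3 treat I differently under implication.

0; I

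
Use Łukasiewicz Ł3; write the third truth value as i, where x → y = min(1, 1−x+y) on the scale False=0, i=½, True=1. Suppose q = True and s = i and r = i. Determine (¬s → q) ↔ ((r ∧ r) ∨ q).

True

¬s = ¬i = i
¬s → q = i → True = True  [min(1, 1−½+1)]
r ∧ r = i ∧ i = i
(r ∧ r) ∨ q = i ∨ True = True
(¬s → q) ↔ ((r ∧ r) ∨ q) = True ↔ True = True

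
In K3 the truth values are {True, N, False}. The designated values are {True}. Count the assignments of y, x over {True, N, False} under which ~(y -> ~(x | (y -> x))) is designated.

Designated under: (y=True, x=True).

1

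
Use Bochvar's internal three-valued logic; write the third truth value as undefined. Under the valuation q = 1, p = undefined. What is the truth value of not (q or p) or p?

undefined

q or p = 1 or undefined = undefined
not (q or p) = not undefined = undefined
not (q or p) or p = undefined or undefined = undefined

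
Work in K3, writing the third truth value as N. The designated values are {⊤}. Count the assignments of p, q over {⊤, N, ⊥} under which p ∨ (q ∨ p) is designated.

Of the 9 assignments, 5 give a value in {⊤}.

5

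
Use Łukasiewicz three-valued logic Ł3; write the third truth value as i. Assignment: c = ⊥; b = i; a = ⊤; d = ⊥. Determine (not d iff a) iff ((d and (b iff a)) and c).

not d = not ⊥ = ⊤
not d iff a = ⊤ iff ⊤ = ⊤
b iff a = i iff ⊤ = i
d and (b iff a) = ⊥ and i = ⊥
(d and (b iff a)) and c = ⊥ and ⊥ = ⊥
(not d iff a) iff ((d and (b iff a)) and c) = ⊤ iff ⊥ = ⊥

⊥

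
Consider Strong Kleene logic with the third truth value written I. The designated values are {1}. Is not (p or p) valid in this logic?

Countermodel: p=1 gives 0, which is not designated.

No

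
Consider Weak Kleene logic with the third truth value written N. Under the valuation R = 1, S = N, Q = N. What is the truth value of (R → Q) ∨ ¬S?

N

R → Q = 1 → N = N  [any arg is the third value ⇒ result is the third value]
¬S = ¬N = N
(R → Q) ∨ ¬S = N ∨ N = N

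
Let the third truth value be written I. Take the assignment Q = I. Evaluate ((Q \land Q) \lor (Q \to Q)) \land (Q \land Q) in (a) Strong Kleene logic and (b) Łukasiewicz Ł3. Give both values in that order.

In Strong Kleene logic: Q \land Q = I \land I = I
Q \to Q = I \to I = I  [\lnot I \lor I]
(Q \land Q) \lor (Q \to Q) = I \lor I = I
Q \land Q = I \land I = I
((Q \land Q) \lor (Q \to Q)) \land (Q \land Q) = I \land I = I
In Łukasiewicz Ł3: Q \land Q = I \land I = I
Q \to Q = I \to I = T
(Q \land Q) \lor (Q \to Q) = I \lor T = T
Q \land Q = I \land I = I
((Q \land Q) \lor (Q \to Q)) \land (Q \land Q) = T \land I = I

I; I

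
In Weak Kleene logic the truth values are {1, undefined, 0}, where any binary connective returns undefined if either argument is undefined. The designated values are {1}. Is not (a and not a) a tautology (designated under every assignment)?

No

Countermodel: a=undefined gives undefined, which is not designated.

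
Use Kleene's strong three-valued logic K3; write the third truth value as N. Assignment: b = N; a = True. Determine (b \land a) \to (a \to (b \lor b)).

b \land a = N \land True = N
b \lor b = N \lor N = N
a \to (b \lor b) = True \to N = N  [\lnot True \lor N]
(b \land a) \to (a \to (b \lor b)) = N \to N = N

N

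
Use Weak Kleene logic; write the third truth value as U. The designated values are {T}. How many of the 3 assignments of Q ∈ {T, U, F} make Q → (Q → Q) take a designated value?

Q=T: T ✓
Q=U: U ·
Q=F: T ✓

2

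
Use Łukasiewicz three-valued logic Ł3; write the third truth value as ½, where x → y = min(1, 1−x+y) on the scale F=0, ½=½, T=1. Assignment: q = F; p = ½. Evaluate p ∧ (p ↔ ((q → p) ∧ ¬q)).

q → p = F → ½ = T
¬q = ¬F = T
(q → p) ∧ ¬q = T ∧ T = T
p ↔ ((q → p) ∧ ¬q) = ½ ↔ T = ½
p ∧ (p ↔ ((q → p) ∧ ¬q)) = ½ ∧ ½ = ½

½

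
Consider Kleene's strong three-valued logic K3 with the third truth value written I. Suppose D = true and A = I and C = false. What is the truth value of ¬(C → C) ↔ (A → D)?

C → C = false → false = true
¬(C → C) = ¬true = false
A → D = I → true = true
¬(C → C) ↔ (A → D) = false ↔ true = false

false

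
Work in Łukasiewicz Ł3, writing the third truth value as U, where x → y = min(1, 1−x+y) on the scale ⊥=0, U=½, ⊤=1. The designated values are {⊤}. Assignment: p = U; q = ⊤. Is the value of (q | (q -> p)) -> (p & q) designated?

q -> p = ⊤ -> U = U
q | (q -> p) = ⊤ | U = ⊤
p & q = U & ⊤ = U
(q | (q -> p)) -> (p & q) = ⊤ -> U = U
U ∉ {⊤}.

No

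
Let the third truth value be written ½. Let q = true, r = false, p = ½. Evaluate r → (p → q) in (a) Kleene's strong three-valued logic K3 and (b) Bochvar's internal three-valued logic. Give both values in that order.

In Kleene's strong three-valued logic K3: p → q = ½ → true = true  [¬½ ∨ true]
r → (p → q) = false → true = true
In Bochvar's internal three-valued logic: p → q = ½ → true = ½
r → (p → q) = false → ½ = ½
They differ because Kleene's strong three-valued logic K3 and Bochvar's internal three-valued logic treat ½ differently under the binary connectives.

true; ½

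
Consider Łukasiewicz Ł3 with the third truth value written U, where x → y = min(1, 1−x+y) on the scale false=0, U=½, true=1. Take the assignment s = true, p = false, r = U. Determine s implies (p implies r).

p implies r = false implies U = true  [min(1, 1−0+½)]
s implies (p implies r) = true implies true = true

true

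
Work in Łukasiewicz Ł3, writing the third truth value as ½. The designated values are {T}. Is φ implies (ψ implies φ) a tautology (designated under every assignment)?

Every assignment of φ, ψ over {T, ½, F} gives a value in {T}.
In particular, with φ=½, ψ=½: φ implies (ψ implies φ) = T.

Yes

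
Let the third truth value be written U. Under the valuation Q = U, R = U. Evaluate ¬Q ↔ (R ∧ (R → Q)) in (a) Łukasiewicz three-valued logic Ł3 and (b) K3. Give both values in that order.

T; U

In Łukasiewicz three-valued logic Ł3: ¬Q = ¬U = U
R → Q = U → U = T  [min(1, 1−½+½)]
R ∧ (R → Q) = U ∧ T = U
¬Q ↔ (R ∧ (R → Q)) = U ↔ U = T
In K3: ¬Q = ¬U = U
R → Q = U → U = U
R ∧ (R → Q) = U ∧ U = U
¬Q ↔ (R ∧ (R → Q)) = U ↔ U = U
They differ because Łukasiewicz three-valued logic Ł3 and K3 treat U differently under implication.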